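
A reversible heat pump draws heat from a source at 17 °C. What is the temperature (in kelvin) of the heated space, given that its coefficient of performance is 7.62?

T_C = 17 °C → 17 + 273.15 = 290.15 K.
COP_HP = T_H/(T_H − T_C) ⇒ T_H = T_C·COP_HP/(COP_HP − 1) = 290.15 × 7.62/(7.62 − 1) = 334.0 K.

T_H ≈ 334.0 K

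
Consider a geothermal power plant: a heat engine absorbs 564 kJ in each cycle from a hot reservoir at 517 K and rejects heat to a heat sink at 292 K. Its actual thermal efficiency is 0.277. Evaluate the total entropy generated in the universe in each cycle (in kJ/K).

ΔS_univ ≈ 0.306 kJ/K

W = η·Q_H = 0.277 × 564 = 156.2 kJ, so Q_C = Q_H − W = 407.8 kJ.
Entropy balance on the reservoirs: −Q_H/T_H = -1.091 kJ/K, +Q_C/T_C = 1.396 kJ/K.
ΔS_univ = −Q_H/T_H + Q_C/T_C = 0.306 kJ/K (> 0, since η = 0.277 < η_Carnot = 0.435).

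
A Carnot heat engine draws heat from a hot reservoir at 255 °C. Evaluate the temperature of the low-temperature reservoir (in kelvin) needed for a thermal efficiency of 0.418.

T_H = 255 °C → 255 + 273.15 = 528.15 K.
From η = 1 − T_C/T_H, T_C = T_H·(1 − η) = 528.15 × (1 − 0.418) = 307.4 K.

T_C ≈ 307.4 K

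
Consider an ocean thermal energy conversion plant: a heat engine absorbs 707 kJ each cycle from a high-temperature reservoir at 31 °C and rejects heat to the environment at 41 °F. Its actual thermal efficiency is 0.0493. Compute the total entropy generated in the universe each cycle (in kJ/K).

T_H = 31 °C → 31 + 273.15 = 304.15 K.
T_C = 41 °F → (41 − 32) × 5/9 = 5.00 °C = 278.15 K.
W = η·Q_H = 0.0493 × 707 = 34.86 kJ, so Q_C = Q_H − W = 672.1 kJ.
Reservoir entropy changes: ΔS_H = −Q_H/T_H = −707/304.15 = -2.325 kJ/K and ΔS_C = +Q_C/T_C = 672.1/278.15 = 2.416 kJ/K.
ΔS_univ = −Q_H/T_H + Q_C/T_C = 0.09197 kJ/K (> 0, since η = 0.0493 < η_Carnot = 0.085).

ΔS_univ ≈ 0.09197 kJ/K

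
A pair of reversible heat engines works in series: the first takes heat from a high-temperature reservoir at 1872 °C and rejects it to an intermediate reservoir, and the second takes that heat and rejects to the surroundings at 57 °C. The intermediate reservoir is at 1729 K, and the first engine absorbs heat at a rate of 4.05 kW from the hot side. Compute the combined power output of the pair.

T_H = 1872 °C → 1872 + 273.15 = 2145.15 K.
T_C = 57 °C → 57 + 273.15 = 330.15 K.
Two reversible stages in series are equivalent to a single Carnot engine between T_H and T_C, so η_total = 1 − T_C/T_H = 1 − 330.15/2145.15 = 0.8461.
W_total = η_total · Q_H = 0.8461 × 4.05 = 3.43 kW.

Ẇ_total ≈ 3.43 kW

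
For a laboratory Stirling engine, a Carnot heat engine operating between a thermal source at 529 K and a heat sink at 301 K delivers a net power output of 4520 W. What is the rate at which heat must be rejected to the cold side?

Since the cycle is reversible, η = 1 − T_C/T_H = 1 − 301.00/529.00 = 0.4310.
Since Q_C/Q_H = T_C/T_H and Q_H = W/η, Q_C = W·T_C/(T_H − T_C) = 4520 × 301.00/228.00 = 5970 W.

Q̇_C ≈ 5970 W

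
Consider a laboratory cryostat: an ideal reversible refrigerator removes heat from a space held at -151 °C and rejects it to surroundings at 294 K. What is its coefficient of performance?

T_C = -151 °C → -151 + 273.15 = 122.15 K.
The reversible coefficient of performance is COP_R = T_C/(T_H − T_C) = 122.15/(294.00 − 122.15) = 0.7108.

COP_R ≈ 0.7108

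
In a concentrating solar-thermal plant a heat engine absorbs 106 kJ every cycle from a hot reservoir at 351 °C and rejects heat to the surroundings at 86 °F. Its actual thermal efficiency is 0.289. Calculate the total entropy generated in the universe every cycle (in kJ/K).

T_H = 351 °C → 351 + 273.15 = 624.15 K.
T_C = 86 °F → (86 − 32) × 5/9 = 30.00 °C = 303.15 K.
W = η·Q_H = 0.289 × 106 = 30.63 kJ, so Q_C = Q_H − W = 75.37 kJ.
The hot reservoir loses entropy Q_H/T_H = 106/624.15 = 0.1698 kJ/K; the cold reservoir gains Q_C/T_C = 75.37/303.15 = 0.2486 kJ/K.
ΔS_univ = −Q_H/T_H + Q_C/T_C = 0.0788 kJ/K (> 0, since η = 0.289 < η_Carnot = 0.514).

ΔS_univ ≈ 0.0788 kJ/K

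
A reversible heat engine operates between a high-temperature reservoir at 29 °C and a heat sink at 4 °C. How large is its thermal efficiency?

T_H = 29 °C → 29 + 273.15 = 302.15 K.
T_C = 4 °C → 4 + 273.15 = 277.15 K.
η_rev = 1 − T_C/T_H = 1 − 277.15/302.15 = 0.0827.

η ≈ 0.0827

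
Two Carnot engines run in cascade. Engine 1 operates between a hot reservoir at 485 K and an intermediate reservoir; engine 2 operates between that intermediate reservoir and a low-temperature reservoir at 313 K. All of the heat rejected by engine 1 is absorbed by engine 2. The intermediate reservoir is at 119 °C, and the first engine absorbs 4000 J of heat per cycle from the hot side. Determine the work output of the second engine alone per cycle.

W₂ ≈ 653 J

T_m = 119 °C → 119 + 273.15 = 392.15 K.
Heat entering the second stage: Q_m = Q_H·(T_m/T_H) = 4000 × 392.15/485.00 = 3230 J.
Second-stage efficiency η₂ = 1 − T_C/T_m = 1 − 313.00/392.15 = 0.2018, so W₂ = η₂·Q_m = 653 J.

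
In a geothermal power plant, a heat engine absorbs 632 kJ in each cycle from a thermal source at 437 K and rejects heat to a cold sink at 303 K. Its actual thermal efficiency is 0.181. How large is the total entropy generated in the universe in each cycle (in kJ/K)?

W = η·Q_H = 0.181 × 632 = 114.4 kJ, so Q_C = Q_H − W = 517.6 kJ.
Entropy balance on the reservoirs: −Q_H/T_H = -1.446 kJ/K, +Q_C/T_C = 1.708 kJ/K.
ΔS_univ = −Q_H/T_H + Q_C/T_C = 0.262 kJ/K (> 0, since η = 0.181 < η_Carnot = 0.307).

ΔS_univ ≈ 0.262 kJ/K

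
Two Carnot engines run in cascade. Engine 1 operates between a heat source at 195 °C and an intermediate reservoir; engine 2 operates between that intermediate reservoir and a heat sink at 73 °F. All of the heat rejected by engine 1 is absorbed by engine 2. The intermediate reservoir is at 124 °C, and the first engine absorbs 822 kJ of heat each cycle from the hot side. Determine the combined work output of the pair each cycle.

T_H = 195 °C → 195 + 273.15 = 468.15 K.
T_C = 73 °F → (73 − 32) × 5/9 = 22.78 °C = 295.93 K.
Two reversible stages in series are equivalent to a single Carnot engine between T_H and T_C, so η_total = 1 − T_C/T_H = 1 − 295.93/468.15 = 0.3679.
W_total = η_total · Q_H = 0.3679 × 822 = 302 kJ.

W_total ≈ 302 kJ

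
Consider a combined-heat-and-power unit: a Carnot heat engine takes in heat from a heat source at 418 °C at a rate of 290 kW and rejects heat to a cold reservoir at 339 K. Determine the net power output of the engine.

Ẇ ≈ 147.8 kW

T_H = 418 °C → 418 + 273.15 = 691.15 K.
η_rev = 1 − T_C/T_H = 1 − 339.00/691.15 = 0.5095.
W = η·Q_H = 0.5095 × 290 = 147.8 kW.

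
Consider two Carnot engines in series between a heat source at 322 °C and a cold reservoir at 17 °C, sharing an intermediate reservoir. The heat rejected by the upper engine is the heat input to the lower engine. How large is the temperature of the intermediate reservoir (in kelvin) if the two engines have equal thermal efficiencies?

T_H = 322 °C → 322 + 273.15 = 595.15 K.
T_C = 17 °C → 17 + 273.15 = 290.15 K.
Equal efficiencies require 1 − T_m/T_H = 1 − T_C/T_m, i.e. T_m/T_H = T_C/T_m, so T_m = √(T_H·T_C) = √(595.15 × 290.15) = 416 K.

T_m ≈ 416 K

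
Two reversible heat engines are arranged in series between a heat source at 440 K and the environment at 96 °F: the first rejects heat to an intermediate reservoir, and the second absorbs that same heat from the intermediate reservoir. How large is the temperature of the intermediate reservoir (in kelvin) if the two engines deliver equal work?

T_m ≈ 374 K

T_C = 96 °F → (96 − 32) × 5/9 = 35.56 °C = 308.71 K.
For reversible stages Q_m = Q_H·(T_m/T_H). Setting W₁ = Q_H(1 − T_m/T_H) equal to W₂ = Q_m(1 − T_C/T_m) = Q_H·(T_m − T_C)/T_H gives T_H − T_m = T_m − T_C, so T_m = (T_H + T_C)/2 = (440.00 + 308.71)/2 = 374 K.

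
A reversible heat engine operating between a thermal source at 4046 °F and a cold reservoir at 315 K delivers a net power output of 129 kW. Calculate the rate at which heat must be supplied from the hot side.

Q̇_H ≈ 148 kW

T_H = 4046 °F → (4046 − 32) × 5/9 = 2230.00 °C = 2503.15 K.
Since the cycle is reversible, η = 1 − T_C/T_H = 1 − 315.00/2503.15 = 0.8742.
Q_H = W/η = 129/0.8742 = 148 kW.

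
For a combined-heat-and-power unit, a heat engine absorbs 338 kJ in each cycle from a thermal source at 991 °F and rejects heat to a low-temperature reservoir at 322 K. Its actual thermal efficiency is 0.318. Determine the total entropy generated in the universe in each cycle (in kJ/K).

ΔS_univ ≈ 0.296 kJ/K

T_H = 991 °F → (991 − 32) × 5/9 = 532.78 °C = 805.93 K.
W = η·Q_H = 0.318 × 338 = 107.5 kJ, so Q_C = Q_H − W = 230.5 kJ.
Entropy balance on the reservoirs: −Q_H/T_H = -0.4194 kJ/K, +Q_C/T_C = 0.7159 kJ/K.
ΔS_univ = −Q_H/T_H + Q_C/T_C = 0.296 kJ/K (> 0, since η = 0.318 < η_Carnot = 0.600).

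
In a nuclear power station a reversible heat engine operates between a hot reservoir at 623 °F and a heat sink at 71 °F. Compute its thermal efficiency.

T_H = 623 °F → (623 − 32) × 5/9 = 328.33 °C = 601.48 K.
T_C = 71 °F → (71 − 32) × 5/9 = 21.67 °C = 294.82 K.
η_rev = 1 − T_C/T_H = 1 − 294.82/601.48 = 0.510.

η ≈ 0.510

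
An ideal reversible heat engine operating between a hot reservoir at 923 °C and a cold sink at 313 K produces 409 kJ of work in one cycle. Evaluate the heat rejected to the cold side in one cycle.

T_H = 923 °C → 923 + 273.15 = 1196.15 K.
For a reversible engine, η = 1 − T_C/T_H = 1 − 313.00/1196.15 = 0.7383.
Since Q_C/Q_H = T_C/T_H and Q_H = W/η, Q_C = W·T_C/(T_H − T_C) = 409 × 313.00/883.15 = 145.0 kJ.

Q_C ≈ 145.0 kJ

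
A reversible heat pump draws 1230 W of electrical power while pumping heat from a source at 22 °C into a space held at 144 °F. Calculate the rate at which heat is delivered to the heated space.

T_H = 144 °F → (144 − 32) × 5/9 = 62.22 °C = 335.37 K.
T_C = 22 °C → 22 + 273.15 = 295.15 K.
COP_HP = T_H/(T_H − T_C) = 335.37/40.22 = 8.3380.
Q_H = COP_HP · W = 8.3380 × 1230 = 10300 W.

Q̇_H ≈ 10300 W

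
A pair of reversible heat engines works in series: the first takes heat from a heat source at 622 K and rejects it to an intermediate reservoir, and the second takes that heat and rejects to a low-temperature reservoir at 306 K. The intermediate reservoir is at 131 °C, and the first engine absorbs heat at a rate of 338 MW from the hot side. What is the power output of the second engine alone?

T_m = 131 °C → 131 + 273.15 = 404.15 K.
Heat entering the second stage: Q_m = Q_H·(T_m/T_H) = 338 × 404.15/622.00 = 220 MW.
Second-stage efficiency η₂ = 1 − T_C/T_m = 1 − 306.00/404.15 = 0.2429, so W₂ = η₂·Q_m = 53.3 MW.

Ẇ₂ ≈ 53.3 MW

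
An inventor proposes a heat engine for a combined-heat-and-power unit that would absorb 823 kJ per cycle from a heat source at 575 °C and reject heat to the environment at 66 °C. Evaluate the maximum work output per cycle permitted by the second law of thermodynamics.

W_max ≈ 494 kJ

T_H = 575 °C → 575 + 273.15 = 848.15 K.
T_C = 66 °C → 66 + 273.15 = 339.15 K.
No engine can exceed the Carnot limit: η_max = 1 − T_C/T_H = 1 − 339.15/848.15 = 0.6001.
W_max = η_max · Q_H = 0.6001 × 823 = 494 kJ.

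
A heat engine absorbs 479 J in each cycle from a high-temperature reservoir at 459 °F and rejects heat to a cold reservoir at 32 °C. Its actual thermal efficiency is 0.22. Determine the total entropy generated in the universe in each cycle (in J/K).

T_H = 459 °F → (459 − 32) × 5/9 = 237.22 °C = 510.37 K.
T_C = 32 °C → 32 + 273.15 = 305.15 K.
W = η·Q_H = 0.22 × 479 = 105.4 J, so Q_C = Q_H − W = 373.6 J.
Reservoir entropy changes: ΔS_H = −Q_H/T_H = −479/510.37 = -0.9385 J/K and ΔS_C = +Q_C/T_C = 373.6/305.15 = 1.224 J/K.
ΔS_univ = −Q_H/T_H + Q_C/T_C = 0.2859 J/K (> 0, since η = 0.22 < η_Carnot = 0.402).

ΔS_univ ≈ 0.2859 J/K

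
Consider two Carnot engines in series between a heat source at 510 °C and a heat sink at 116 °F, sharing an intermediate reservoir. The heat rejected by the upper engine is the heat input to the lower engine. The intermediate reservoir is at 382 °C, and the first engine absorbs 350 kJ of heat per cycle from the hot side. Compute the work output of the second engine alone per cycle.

W₂ ≈ 150 kJ

T_H = 510 °C → 510 + 273.15 = 783.15 K.
T_C = 116 °F → (116 − 32) × 5/9 = 46.67 °C = 319.82 K.
T_m = 382 °C → 382 + 273.15 = 655.15 K.
Heat entering the second stage: Q_m = Q_H·(T_m/T_H) = 350 × 655.15/783.15 = 293 kJ.
Second-stage efficiency η₂ = 1 − T_C/T_m = 1 − 319.82/655.15 = 0.5118, so W₂ = η₂·Q_m = 150 kJ.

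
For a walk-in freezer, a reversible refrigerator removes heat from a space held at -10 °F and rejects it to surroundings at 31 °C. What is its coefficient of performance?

T_H = 31 °C → 31 + 273.15 = 304.15 K.
T_C = -10 °F → (-10 − 32) × 5/9 = -23.33 °C = 249.82 K.
For a reversible refrigerator, COP_R = T_C/(T_H − T_C) = 249.82/(304.15 − 249.82) = 4.60.

COP_R ≈ 4.60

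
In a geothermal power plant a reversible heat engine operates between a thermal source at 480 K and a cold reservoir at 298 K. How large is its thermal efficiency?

η ≈ 0.379

η_rev = 1 − T_C/T_H = 1 − 298.00/480.00 = 0.379.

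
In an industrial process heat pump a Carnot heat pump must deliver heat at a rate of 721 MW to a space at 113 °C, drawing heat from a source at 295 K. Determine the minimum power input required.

Ẇ_in ≈ 170 MW

T_H = 113 °C → 113 + 273.15 = 386.15 K.
For a reversible heat pump, COP_HP = T_H/(T_H − T_C) = 386.15/91.15 = 4.2364.
W = Q_H/COP_HP = 721/4.2364 = 170 MW.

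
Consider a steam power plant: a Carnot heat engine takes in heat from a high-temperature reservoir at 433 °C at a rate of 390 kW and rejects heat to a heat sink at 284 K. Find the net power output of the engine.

Ẇ ≈ 233.1 kW

T_H = 433 °C → 433 + 273.15 = 706.15 K.
η_rev = 1 − T_C/T_H = 1 − 284.00/706.15 = 0.5978.
W = η·Q_H = 0.5978 × 390 = 233.1 kW.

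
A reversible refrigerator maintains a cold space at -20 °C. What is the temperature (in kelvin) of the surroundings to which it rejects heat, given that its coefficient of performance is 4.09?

T_C = -20 °C → -20 + 273.15 = 253.15 K.
COP_R = T_C/(T_H − T_C) ⇒ T_H = T_C·(1 + 1/COP_R) = 253.15 × (1 + 1/4.09) = 315 K.

T_H ≈ 315 K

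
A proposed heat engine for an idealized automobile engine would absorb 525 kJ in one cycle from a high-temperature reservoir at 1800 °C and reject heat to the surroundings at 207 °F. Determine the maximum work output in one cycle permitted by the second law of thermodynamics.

T_H = 1800 °C → 1800 + 273.15 = 2073.15 K.
T_C = 207 °F → (207 − 32) × 5/9 = 97.22 °C = 370.37 K.
No engine can exceed the Carnot limit: η_max = 1 − T_C/T_H = 1 − 370.37/2073.15 = 0.8213.
W_max = η_max · Q_H = 0.8213 × 525 = 431 kJ.

W_max ≈ 431 kJ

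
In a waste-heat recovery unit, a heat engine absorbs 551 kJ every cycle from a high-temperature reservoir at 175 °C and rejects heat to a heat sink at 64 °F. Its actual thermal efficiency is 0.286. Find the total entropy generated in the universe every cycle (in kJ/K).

ΔS_univ ≈ 0.123 kJ/K

T_H = 175 °C → 175 + 273.15 = 448.15 K.
T_C = 64 °F → (64 − 32) × 5/9 = 17.78 °C = 290.93 K.
W = η·Q_H = 0.286 × 551 = 157.6 kJ, so Q_C = Q_H − W = 393.4 kJ.
The hot reservoir loses entropy Q_H/T_H = 551/448.15 = 1.229 kJ/K; the cold reservoir gains Q_C/T_C = 393.4/290.93 = 1.352 kJ/K.
ΔS_univ = −Q_H/T_H + Q_C/T_C = 0.123 kJ/K (> 0, since η = 0.286 < η_Carnot = 0.351).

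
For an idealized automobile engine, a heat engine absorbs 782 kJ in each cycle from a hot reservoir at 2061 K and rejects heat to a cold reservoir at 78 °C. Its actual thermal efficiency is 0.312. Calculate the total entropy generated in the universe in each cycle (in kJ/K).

ΔS_univ ≈ 1.15 kJ/K

T_C = 78 °C → 78 + 273.15 = 351.15 K.
W = η·Q_H = 0.312 × 782 = 244.0 kJ, so Q_C = Q_H − W = 538.0 kJ.
Entropy balance on the reservoirs: −Q_H/T_H = -0.3794 kJ/K, +Q_C/T_C = 1.532 kJ/K.
ΔS_univ = −Q_H/T_H + Q_C/T_C = 1.15 kJ/K (> 0, since η = 0.312 < η_Carnot = 0.830).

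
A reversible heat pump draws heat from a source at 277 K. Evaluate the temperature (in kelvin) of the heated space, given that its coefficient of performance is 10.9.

COP_HP = T_H/(T_H − T_C) ⇒ T_H = T_C·COP_HP/(COP_HP − 1) = 277.00 × 10.9/(10.9 − 1) = 305.0 K.

T_H ≈ 305.0 K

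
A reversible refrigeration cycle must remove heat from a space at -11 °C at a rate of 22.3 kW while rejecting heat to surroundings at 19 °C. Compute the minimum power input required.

Ẇ_in ≈ 2.552 kW

T_H = 19 °C → 19 + 273.15 = 292.15 K.
T_C = -11 °C → -11 + 273.15 = 262.15 K.
Carnot COP: COP_R = T_C/(T_H − T_C) = 262.15/30.00 = 8.7383.
W = Q_C/COP_R = 22.3/8.7383 = 2.552 kW.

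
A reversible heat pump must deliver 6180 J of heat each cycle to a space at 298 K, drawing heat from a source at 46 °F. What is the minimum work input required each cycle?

W_in ≈ 354 J

T_C = 46 °F → (46 − 32) × 5/9 = 7.78 °C = 280.93 K.
The Carnot heat-pump COP is COP_HP = T_H/(T_H − T_C) = 298.00/17.07 = 17.4553.
W = Q_H/COP_HP = 6180/17.4553 = 354 J.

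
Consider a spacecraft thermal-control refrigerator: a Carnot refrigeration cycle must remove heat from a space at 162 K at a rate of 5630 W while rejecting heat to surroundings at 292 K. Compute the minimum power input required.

For a reversible refrigerator, COP_R = T_C/(T_H − T_C) = 162.00/130.00 = 1.2462.
W = Q_C/COP_R = 5630/1.2462 = 4520 W.

Ẇ_in ≈ 4520 W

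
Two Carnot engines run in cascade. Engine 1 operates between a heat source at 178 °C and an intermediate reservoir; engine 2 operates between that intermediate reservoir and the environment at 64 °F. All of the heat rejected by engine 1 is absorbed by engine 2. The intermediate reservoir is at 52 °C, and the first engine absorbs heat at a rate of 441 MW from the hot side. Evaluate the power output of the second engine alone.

Ẇ₂ ≈ 33.5 MW

T_H = 178 °C → 178 + 273.15 = 451.15 K.
T_C = 64 °F → (64 − 32) × 5/9 = 17.78 °C = 290.93 K.
T_m = 52 °C → 52 + 273.15 = 325.15 K.
Heat entering the second stage: Q_m = Q_H·(T_m/T_H) = 441 × 325.15/451.15 = 318 MW.
Second-stage efficiency η₂ = 1 − T_C/T_m = 1 − 290.93/325.15 = 0.1053, so W₂ = η₂·Q_m = 33.5 MW.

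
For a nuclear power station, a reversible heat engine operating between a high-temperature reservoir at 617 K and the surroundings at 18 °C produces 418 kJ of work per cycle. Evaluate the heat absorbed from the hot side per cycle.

Q_H ≈ 791 kJ

T_C = 18 °C → 18 + 273.15 = 291.15 K.
Since the cycle is reversible, η = 1 − T_C/T_H = 1 − 291.15/617.00 = 0.5281.
Q_H = W/η = 418/0.5281 = 791 kJ.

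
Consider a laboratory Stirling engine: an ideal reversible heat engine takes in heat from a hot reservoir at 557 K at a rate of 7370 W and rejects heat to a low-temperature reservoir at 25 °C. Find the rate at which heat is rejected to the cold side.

Q̇_C ≈ 3945 W

T_C = 25 °C → 25 + 273.15 = 298.15 K.
The Carnot efficiency is η = 1 − T_C/T_H = 1 − 298.15/557.00 = 0.4647.
For a reversible cycle Q_C/Q_H = T_C/T_H, so Q_C = 7370 × 298.15/557.00 = 3945 W.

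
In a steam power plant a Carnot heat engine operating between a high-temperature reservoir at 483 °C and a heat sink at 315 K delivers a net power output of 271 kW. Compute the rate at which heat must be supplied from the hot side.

Q̇_H ≈ 465 kW

T_H = 483 °C → 483 + 273.15 = 756.15 K.
For a reversible engine, η = 1 − T_C/T_H = 1 − 315.00/756.15 = 0.5834.
Q_H = W/η = 271/0.5834 = 465 kW.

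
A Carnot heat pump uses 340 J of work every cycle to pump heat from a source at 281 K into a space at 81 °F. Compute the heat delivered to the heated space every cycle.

T_H = 81 °F → (81 − 32) × 5/9 = 27.22 °C = 300.37 K.
The Carnot heat-pump COP is COP_HP = T_H/(T_H − T_C) = 300.37/19.37 = 15.5053.
Q_H = COP_HP · W = 15.5053 × 340 = 5272 J.

Q_H ≈ 5272 J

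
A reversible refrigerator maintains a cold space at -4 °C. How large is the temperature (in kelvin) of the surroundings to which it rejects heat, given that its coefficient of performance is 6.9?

T_H ≈ 308 K

T_C = -4 °C → -4 + 273.15 = 269.15 K.
COP_R = T_C/(T_H − T_C) ⇒ T_H = T_C·(1 + 1/COP_R) = 269.15 × (1 + 1/6.9) = 308 K.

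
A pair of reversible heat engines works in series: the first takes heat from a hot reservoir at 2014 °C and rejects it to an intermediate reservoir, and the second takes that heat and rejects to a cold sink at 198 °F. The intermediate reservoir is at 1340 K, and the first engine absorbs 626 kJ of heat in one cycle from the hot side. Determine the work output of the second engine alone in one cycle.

W₂ ≈ 267 kJ

T_H = 2014 °C → 2014 + 273.15 = 2287.15 K.
T_C = 198 °F → (198 − 32) × 5/9 = 92.22 °C = 365.37 K.
Heat entering the second stage: Q_m = Q_H·(T_m/T_H) = 626 × 1340.00/2287.15 = 367 kJ.
Second-stage efficiency η₂ = 1 − T_C/T_m = 1 − 365.37/1340.00 = 0.7273, so W₂ = η₂·Q_m = 267 kJ.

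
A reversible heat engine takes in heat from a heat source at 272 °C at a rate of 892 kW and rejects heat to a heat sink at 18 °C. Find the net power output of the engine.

Ẇ ≈ 415.6 kW

T_H = 272 °C → 272 + 273.15 = 545.15 K.
T_C = 18 °C → 18 + 273.15 = 291.15 K.
For a reversible engine, η = 1 − T_C/T_H = 1 − 291.15/545.15 = 0.4659.
W = η·Q_H = 0.4659 × 892 = 415.6 kW.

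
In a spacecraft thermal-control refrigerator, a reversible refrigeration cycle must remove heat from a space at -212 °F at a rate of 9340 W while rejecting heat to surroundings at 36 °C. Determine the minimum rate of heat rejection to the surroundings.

Q̇_H ≈ 21000 W

T_H = 36 °C → 36 + 273.15 = 309.15 K.
T_C = -212 °F → (-212 − 32) × 5/9 = -135.56 °C = 137.59 K.
For a reversible cycle Q_H/Q_C = T_H/T_C, so Q_H = Q_C·T_H/T_C = 9340 × 309.15/137.59 = 21000 W.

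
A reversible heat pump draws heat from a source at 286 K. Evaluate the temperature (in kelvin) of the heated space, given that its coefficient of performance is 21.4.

T_H ≈ 300 K

COP_HP = T_H/(T_H − T_C) ⇒ T_H = T_C·COP_HP/(COP_HP − 1) = 286.00 × 21.4/(21.4 − 1) = 300 K.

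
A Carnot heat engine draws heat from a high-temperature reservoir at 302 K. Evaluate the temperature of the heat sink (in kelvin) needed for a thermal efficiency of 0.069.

From η = 1 − T_C/T_H, T_C = T_H·(1 − η) = 302.00 × (1 − 0.069) = 281 K.

T_C ≈ 281 K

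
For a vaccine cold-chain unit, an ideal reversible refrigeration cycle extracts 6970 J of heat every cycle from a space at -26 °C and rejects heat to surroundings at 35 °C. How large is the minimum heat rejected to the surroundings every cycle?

T_H = 35 °C → 35 + 273.15 = 308.15 K.
T_C = -26 °C → -26 + 273.15 = 247.15 K.
For a reversible cycle Q_H/Q_C = T_H/T_C, so Q_H = Q_C·T_H/T_C = 6970 × 308.15/247.15 = 8690 J.

Q_H ≈ 8690 J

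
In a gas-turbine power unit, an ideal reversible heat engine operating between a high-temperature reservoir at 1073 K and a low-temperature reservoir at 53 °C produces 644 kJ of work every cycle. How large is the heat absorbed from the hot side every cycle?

Q_H ≈ 925 kJ

T_C = 53 °C → 53 + 273.15 = 326.15 K.
Since the cycle is reversible, η = 1 − T_C/T_H = 1 − 326.15/1073.00 = 0.6960.
Q_H = W/η = 644/0.6960 = 925 kJ.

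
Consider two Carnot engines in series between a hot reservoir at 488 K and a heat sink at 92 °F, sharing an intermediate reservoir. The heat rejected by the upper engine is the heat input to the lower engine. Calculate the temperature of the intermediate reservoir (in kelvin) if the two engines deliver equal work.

T_m ≈ 397.2 K

T_C = 92 °F → (92 − 32) × 5/9 = 33.33 °C = 306.48 K.
For reversible stages Q_m = Q_H·(T_m/T_H). Setting W₁ = Q_H(1 − T_m/T_H) equal to W₂ = Q_m(1 − T_C/T_m) = Q_H·(T_m − T_C)/T_H gives T_H − T_m = T_m − T_C, so T_m = (T_H + T_C)/2 = (488.00 + 306.48)/2 = 397.2 K.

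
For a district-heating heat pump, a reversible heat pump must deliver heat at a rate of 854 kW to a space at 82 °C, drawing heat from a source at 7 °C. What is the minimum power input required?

T_H = 82 °C → 82 + 273.15 = 355.15 K.
T_C = 7 °C → 7 + 273.15 = 280.15 K.
The Carnot heat-pump COP is COP_HP = T_H/(T_H − T_C) = 355.15/75.00 = 4.7353.
W = Q_H/COP_HP = 854/4.7353 = 180 kW.

Ẇ_in ≈ 180 kW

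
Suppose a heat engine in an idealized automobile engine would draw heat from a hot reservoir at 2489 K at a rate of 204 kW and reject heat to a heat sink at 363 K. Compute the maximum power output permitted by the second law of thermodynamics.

Ẇ_max ≈ 174.2 kW

By the Carnot theorem, η_max = 1 − T_C/T_H = 1 − 363.00/2489.00 = 0.8542.
W_max = η_max · Q_H = 0.8542 × 204 = 174.2 kW.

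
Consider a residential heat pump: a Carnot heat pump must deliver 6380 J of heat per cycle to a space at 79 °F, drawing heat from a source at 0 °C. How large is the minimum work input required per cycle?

T_H = 79 °F → (79 − 32) × 5/9 = 26.11 °C = 299.26 K.
T_C = 0 °C → 0 + 273.15 = 273.15 K.
The Carnot heat-pump COP is COP_HP = T_H/(T_H − T_C) = 299.26/26.11 = 11.4611.
W = Q_H/COP_HP = 6380/11.4611 = 557 J.

W_in ≈ 557 J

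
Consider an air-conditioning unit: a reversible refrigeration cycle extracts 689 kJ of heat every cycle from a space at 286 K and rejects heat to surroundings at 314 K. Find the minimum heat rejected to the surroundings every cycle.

For a reversible cycle Q_H/Q_C = T_H/T_C, so Q_H = Q_C·T_H/T_C = 689 × 314.00/286.00 = 756.5 kJ.

Q_H ≈ 756.5 kJ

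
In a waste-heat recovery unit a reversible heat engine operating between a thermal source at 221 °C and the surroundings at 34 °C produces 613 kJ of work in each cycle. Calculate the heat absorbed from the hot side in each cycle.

T_H = 221 °C → 221 + 273.15 = 494.15 K.
T_C = 34 °C → 34 + 273.15 = 307.15 K.
For a reversible engine, η = 1 − T_C/T_H = 1 − 307.15/494.15 = 0.3784.
Q_H = W/η = 613/0.3784 = 1620 kJ.

Q_H ≈ 1620 kJ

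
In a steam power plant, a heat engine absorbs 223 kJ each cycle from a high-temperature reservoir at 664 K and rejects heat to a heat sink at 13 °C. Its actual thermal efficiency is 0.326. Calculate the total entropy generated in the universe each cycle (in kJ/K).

T_C = 13 °C → 13 + 273.15 = 286.15 K.
W = η·Q_H = 0.326 × 223 = 72.70 kJ, so Q_C = Q_H − W = 150.3 kJ.
Reservoir entropy changes: ΔS_H = −Q_H/T_H = −223/664.00 = -0.3358 kJ/K and ΔS_C = +Q_C/T_C = 150.3/286.15 = 0.5253 kJ/K.
ΔS_univ = −Q_H/T_H + Q_C/T_C = 0.189 kJ/K (> 0, since η = 0.326 < η_Carnot = 0.569).

ΔS_univ ≈ 0.189 kJ/K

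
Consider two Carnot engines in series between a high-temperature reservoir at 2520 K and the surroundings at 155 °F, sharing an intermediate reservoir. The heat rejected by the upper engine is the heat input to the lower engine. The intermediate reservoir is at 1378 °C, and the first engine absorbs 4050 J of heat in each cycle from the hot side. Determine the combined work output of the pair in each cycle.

T_C = 155 °F → (155 − 32) × 5/9 = 68.33 °C = 341.48 K.
Two reversible stages in series are equivalent to a single Carnot engine between T_H and T_C, so η_total = 1 − T_C/T_H = 1 − 341.48/2520.00 = 0.8645.
W_total = η_total · Q_H = 0.8645 × 4050 = 3501 J.

W_total ≈ 3501 J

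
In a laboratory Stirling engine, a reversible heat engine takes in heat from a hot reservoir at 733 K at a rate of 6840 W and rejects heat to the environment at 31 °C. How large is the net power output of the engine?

T_C = 31 °C → 31 + 273.15 = 304.15 K.
For a reversible engine, η = 1 − T_C/T_H = 1 − 304.15/733.00 = 0.5851.
W = η·Q_H = 0.5851 × 6840 = 4002 W.

Ẇ ≈ 4002 W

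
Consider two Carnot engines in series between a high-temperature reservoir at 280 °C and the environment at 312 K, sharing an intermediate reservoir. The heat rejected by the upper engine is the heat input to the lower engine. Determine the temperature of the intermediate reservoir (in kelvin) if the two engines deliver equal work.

T_H = 280 °C → 280 + 273.15 = 553.15 K.
For reversible stages Q_m = Q_H·(T_m/T_H). Setting W₁ = Q_H(1 − T_m/T_H) equal to W₂ = Q_m(1 − T_C/T_m) = Q_H·(T_m − T_C)/T_H gives T_H − T_m = T_m − T_C, so T_m = (T_H + T_C)/2 = (553.15 + 312.00)/2 = 432.6 K.

T_m ≈ 432.6 K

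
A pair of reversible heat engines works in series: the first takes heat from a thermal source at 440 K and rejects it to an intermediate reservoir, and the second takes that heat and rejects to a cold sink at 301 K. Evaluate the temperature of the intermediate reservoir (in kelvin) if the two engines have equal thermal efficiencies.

T_m ≈ 363.9 K

Equal efficiencies require 1 − T_m/T_H = 1 − T_C/T_m, i.e. T_m/T_H = T_C/T_m, so T_m = √(T_H·T_C) = √(440.00 × 301.00) = 363.9 K.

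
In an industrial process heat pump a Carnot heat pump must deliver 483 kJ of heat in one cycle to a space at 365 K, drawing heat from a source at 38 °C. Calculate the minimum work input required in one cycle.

W_in ≈ 71.3 kJ

T_C = 38 °C → 38 + 273.15 = 311.15 K.
COP_HP = T_H/(T_H − T_C) = 365.00/53.85 = 6.7781.
W = Q_H/COP_HP = 483/6.7781 = 71.3 kJ.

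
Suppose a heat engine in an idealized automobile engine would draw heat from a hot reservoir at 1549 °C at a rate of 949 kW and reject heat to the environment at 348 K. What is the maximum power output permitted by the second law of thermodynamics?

Ẇ_max ≈ 767.8 kW

T_H = 1549 °C → 1549 + 273.15 = 1822.15 K.
The upper bound on efficiency is η_max = 1 − T_C/T_H = 1 − 348.00/1822.15 = 0.8090.
W_max = η_max · Q_H = 0.8090 × 949 = 767.8 kW.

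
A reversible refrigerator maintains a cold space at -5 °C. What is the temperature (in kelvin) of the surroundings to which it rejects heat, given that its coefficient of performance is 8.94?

T_C = -5 °C → -5 + 273.15 = 268.15 K.
COP_R = T_C/(T_H − T_C) ⇒ T_H = T_C·(1 + 1/COP_R) = 268.15 × (1 + 1/8.94) = 298 K.

T_H ≈ 298 K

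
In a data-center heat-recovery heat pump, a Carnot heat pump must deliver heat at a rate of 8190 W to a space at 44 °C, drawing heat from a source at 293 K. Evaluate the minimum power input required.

T_H = 44 °C → 44 + 273.15 = 317.15 K.
COP_HP = T_H/(T_H − T_C) = 317.15/24.15 = 13.1325.
W = Q_H/COP_HP = 8190/13.1325 = 623.6 W.

Ẇ_in ≈ 623.6 W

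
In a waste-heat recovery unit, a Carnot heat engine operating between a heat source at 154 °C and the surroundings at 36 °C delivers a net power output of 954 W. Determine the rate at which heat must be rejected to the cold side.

T_H = 154 °C → 154 + 273.15 = 427.15 K.
T_C = 36 °C → 36 + 273.15 = 309.15 K.
For a reversible engine, η = 1 − T_C/T_H = 1 − 309.15/427.15 = 0.2762.
Since Q_C/Q_H = T_C/T_H and Q_H = W/η, Q_C = W·T_C/(T_H − T_C) = 954 × 309.15/118.00 = 2499 W.

Q̇_C ≈ 2499 W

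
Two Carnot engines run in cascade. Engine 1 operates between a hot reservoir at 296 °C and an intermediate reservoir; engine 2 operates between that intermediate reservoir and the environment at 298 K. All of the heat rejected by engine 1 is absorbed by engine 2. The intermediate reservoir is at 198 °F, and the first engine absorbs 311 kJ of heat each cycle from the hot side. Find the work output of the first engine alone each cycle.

W₁ ≈ 111 kJ

T_H = 296 °C → 296 + 273.15 = 569.15 K.
T_m = 198 °F → (198 − 32) × 5/9 = 92.22 °C = 365.37 K.
First-stage efficiency η₁ = 1 − T_m/T_H = 1 − 365.37/569.15 = 0.3580.
W₁ = η₁·Q_H = 0.3580 × 311 = 111 kJ.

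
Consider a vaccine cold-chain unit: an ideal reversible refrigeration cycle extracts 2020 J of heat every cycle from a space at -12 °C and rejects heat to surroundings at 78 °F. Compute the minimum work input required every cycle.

W_in ≈ 290 J

T_H = 78 °F → (78 − 32) × 5/9 = 25.56 °C = 298.71 K.
T_C = -12 °C → -12 + 273.15 = 261.15 K.
Carnot COP: COP_R = T_C/(T_H − T_C) = 261.15/37.56 = 6.9537.
W = Q_C/COP_R = 2020/6.9537 = 290 J.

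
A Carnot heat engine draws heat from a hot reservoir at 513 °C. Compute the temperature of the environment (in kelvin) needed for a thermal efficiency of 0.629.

T_C ≈ 291.7 K

T_H = 513 °C → 513 + 273.15 = 786.15 K.
From η = 1 − T_C/T_H, T_C = T_H·(1 − η) = 786.15 × (1 − 0.629) = 291.7 K.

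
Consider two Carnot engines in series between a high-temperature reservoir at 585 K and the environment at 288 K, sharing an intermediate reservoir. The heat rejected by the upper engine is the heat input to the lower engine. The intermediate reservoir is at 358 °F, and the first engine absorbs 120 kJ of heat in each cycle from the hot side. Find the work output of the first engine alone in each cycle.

T_m = 358 °F → (358 − 32) × 5/9 = 181.11 °C = 454.26 K.
First-stage efficiency η₁ = 1 − T_m/T_H = 1 − 454.26/585.00 = 0.2235.
W₁ = η₁·Q_H = 0.2235 × 120 = 26.8 kJ.

W₁ ≈ 26.8 kJ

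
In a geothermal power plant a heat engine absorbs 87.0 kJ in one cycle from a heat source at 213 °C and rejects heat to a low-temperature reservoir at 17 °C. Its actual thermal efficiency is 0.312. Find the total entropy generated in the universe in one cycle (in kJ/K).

ΔS_univ ≈ 0.02734 kJ/K

T_H = 213 °C → 213 + 273.15 = 486.15 K.
T_C = 17 °C → 17 + 273.15 = 290.15 K.
W = η·Q_H = 0.312 × 87.0 = 27.14 kJ, so Q_C = Q_H − W = 59.86 kJ.
The hot reservoir loses entropy Q_H/T_H = 87.0/486.15 = 0.1790 kJ/K; the cold reservoir gains Q_C/T_C = 59.86/290.15 = 0.2063 kJ/K.
ΔS_univ = −Q_H/T_H + Q_C/T_C = 0.02734 kJ/K (> 0, since η = 0.312 < η_Carnot = 0.403).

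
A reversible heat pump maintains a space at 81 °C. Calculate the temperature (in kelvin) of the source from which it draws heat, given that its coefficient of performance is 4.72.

T_C ≈ 279 K

T_H = 81 °C → 81 + 273.15 = 354.15 K.
COP_HP = T_H/(T_H − T_C) ⇒ T_C = T_H·(COP_HP − 1)/COP_HP = 354.15 × (4.72 − 1)/4.72 = 279 K.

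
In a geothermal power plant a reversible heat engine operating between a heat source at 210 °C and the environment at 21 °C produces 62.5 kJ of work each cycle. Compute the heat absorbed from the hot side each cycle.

T_H = 210 °C → 210 + 273.15 = 483.15 K.
T_C = 21 °C → 21 + 273.15 = 294.15 K.
The Carnot efficiency is η = 1 − T_C/T_H = 1 − 294.15/483.15 = 0.3912.
Q_H = W/η = 62.5/0.3912 = 159.8 kJ.

Q_H ≈ 159.8 kJ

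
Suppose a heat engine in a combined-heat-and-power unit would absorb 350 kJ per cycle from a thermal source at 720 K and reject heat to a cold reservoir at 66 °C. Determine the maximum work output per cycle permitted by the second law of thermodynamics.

T_C = 66 °C → 66 + 273.15 = 339.15 K.
The second-law ceiling is the Carnot efficiency, η_max = 1 − T_C/T_H = 1 − 339.15/720.00 = 0.5290.
W_max = η_max · Q_H = 0.5290 × 350 = 185.1 kJ.

W_max ≈ 185.1 kJ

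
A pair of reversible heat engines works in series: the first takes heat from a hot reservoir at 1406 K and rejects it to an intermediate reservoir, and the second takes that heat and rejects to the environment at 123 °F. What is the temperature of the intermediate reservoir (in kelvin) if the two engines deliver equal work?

T_m ≈ 864.9 K

T_C = 123 °F → (123 − 32) × 5/9 = 50.56 °C = 323.71 K.
For reversible stages Q_m = Q_H·(T_m/T_H). Setting W₁ = Q_H(1 − T_m/T_H) equal to W₂ = Q_m(1 − T_C/T_m) = Q_H·(T_m − T_C)/T_H gives T_H − T_m = T_m − T_C, so T_m = (T_H + T_C)/2 = (1406.00 + 323.71)/2 = 864.9 K.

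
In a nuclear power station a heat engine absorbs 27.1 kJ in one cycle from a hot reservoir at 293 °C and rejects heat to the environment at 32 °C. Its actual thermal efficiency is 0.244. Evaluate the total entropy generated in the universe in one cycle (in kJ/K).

ΔS_univ ≈ 0.0193 kJ/K

T_H = 293 °C → 293 + 273.15 = 566.15 K.
T_C = 32 °C → 32 + 273.15 = 305.15 K.
W = η·Q_H = 0.244 × 27.1 = 6.612 kJ, so Q_C = Q_H − W = 20.49 kJ.
Reservoir entropy changes: ΔS_H = −Q_H/T_H = −27.1/566.15 = -0.04787 kJ/K and ΔS_C = +Q_C/T_C = 20.49/305.15 = 0.06714 kJ/K.
ΔS_univ = −Q_H/T_H + Q_C/T_C = 0.0193 kJ/K (> 0, since η = 0.244 < η_Carnot = 0.461).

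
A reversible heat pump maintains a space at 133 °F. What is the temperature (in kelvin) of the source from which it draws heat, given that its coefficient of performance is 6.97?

T_C ≈ 282 K

T_H = 133 °F → (133 − 32) × 5/9 = 56.11 °C = 329.26 K.
COP_HP = T_H/(T_H − T_C) ⇒ T_C = T_H·(COP_HP − 1)/COP_HP = 329.26 × (6.97 − 1)/6.97 = 282 K.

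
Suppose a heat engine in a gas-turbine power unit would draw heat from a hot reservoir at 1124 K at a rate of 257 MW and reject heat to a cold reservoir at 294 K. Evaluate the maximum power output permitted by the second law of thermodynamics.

No engine can exceed the Carnot limit: η_max = 1 − T_C/T_H = 1 − 294.00/1124.00 = 0.7384.
W_max = η_max · Q_H = 0.7384 × 257 = 190 MW.

Ẇ_max ≈ 190 MW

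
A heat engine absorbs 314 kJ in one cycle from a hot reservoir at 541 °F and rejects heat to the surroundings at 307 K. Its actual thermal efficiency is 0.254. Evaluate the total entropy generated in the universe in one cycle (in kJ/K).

T_H = 541 °F → (541 − 32) × 5/9 = 282.78 °C = 555.93 K.
W = η·Q_H = 0.254 × 314 = 79.76 kJ, so Q_C = Q_H − W = 234.2 kJ.
Reservoir entropy changes: ΔS_H = −Q_H/T_H = −314/555.93 = -0.5648 kJ/K and ΔS_C = +Q_C/T_C = 234.2/307.00 = 0.7630 kJ/K.
ΔS_univ = −Q_H/T_H + Q_C/T_C = 0.198 kJ/K (> 0, since η = 0.254 < η_Carnot = 0.448).

ΔS_univ ≈ 0.198 kJ/K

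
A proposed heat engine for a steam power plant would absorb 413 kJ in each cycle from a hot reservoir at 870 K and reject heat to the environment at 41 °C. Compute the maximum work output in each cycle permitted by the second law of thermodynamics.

W_max ≈ 264 kJ

T_C = 41 °C → 41 + 273.15 = 314.15 K.
By the Carnot theorem, η_max = 1 − T_C/T_H = 1 − 314.15/870.00 = 0.6389.
W_max = η_max · Q_H = 0.6389 × 413 = 264 kJ.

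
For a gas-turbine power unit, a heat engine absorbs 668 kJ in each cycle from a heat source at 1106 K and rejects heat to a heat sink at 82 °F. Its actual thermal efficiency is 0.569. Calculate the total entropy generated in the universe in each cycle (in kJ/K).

T_C = 82 °F → (82 − 32) × 5/9 = 27.78 °C = 300.93 K.
W = η·Q_H = 0.569 × 668 = 380.1 kJ, so Q_C = Q_H − W = 287.9 kJ.
Entropy balance on the reservoirs: −Q_H/T_H = -0.6040 kJ/K, +Q_C/T_C = 0.9567 kJ/K.
ΔS_univ = −Q_H/T_H + Q_C/T_C = 0.353 kJ/K (> 0, since η = 0.569 < η_Carnot = 0.728).

ΔS_univ ≈ 0.353 kJ/K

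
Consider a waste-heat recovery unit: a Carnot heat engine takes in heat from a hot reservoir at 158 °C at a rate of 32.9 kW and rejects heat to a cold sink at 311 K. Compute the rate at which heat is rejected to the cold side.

T_H = 158 °C → 158 + 273.15 = 431.15 K.
Carnot efficiency: η = 1 − T_C/T_H = 1 − 311.00/431.15 = 0.2787.
For a reversible cycle Q_C/Q_H = T_C/T_H, so Q_C = 32.9 × 311.00/431.15 = 23.73 kW.

Q̇_C ≈ 23.73 kW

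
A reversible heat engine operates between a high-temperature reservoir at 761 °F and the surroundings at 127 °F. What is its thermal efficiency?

η ≈ 0.5194

T_H = 761 °F → (761 − 32) × 5/9 = 405.00 °C = 678.15 K.
T_C = 127 °F → (127 − 32) × 5/9 = 52.78 °C = 325.93 K.
The Carnot efficiency is η = 1 − T_C/T_H = 1 − 325.93/678.15 = 0.5194.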